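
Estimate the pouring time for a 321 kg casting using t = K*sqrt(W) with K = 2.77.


Formula: t = K * sqrt(W)
sqrt(W) = sqrt(321) = 17.91647
t = 2.77 * 17.91647 = 49.6286 s


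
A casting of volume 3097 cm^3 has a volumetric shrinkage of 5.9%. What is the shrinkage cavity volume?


Formula: V_shrink = V_casting * shrinkage_pct / 100
V_shrink = 3097 cm^3 * 5.9 / 100 = 182.7230 cm^3

Answer: 182.7230 cm^3


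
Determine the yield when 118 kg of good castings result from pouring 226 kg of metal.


Formula: Casting Yield = (W_good / W_total) * 100
Yield = (118 kg / 226 kg) * 100 = 52.2124%


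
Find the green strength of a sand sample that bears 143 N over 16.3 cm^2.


Formula: Compressive Strength = Force / Area
Strength = 143 N / 16.3 cm^2 = 8.7730 N/cm^2


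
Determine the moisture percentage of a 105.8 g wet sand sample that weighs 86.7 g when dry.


Formula: MC = (W_wet - W_dry) / W_wet * 100
Water mass = 105.8 - 86.7 = 19.1 g
MC = 19.1 / 105.8 * 100 = 18.0529%

Final answer: 18.0529%


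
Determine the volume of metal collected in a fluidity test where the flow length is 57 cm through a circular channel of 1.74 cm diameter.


Formula: V = pi * (d/2)^2 * L  (cylinder volume)
Radius = 1.74/2 = 0.87 cm
V = pi * 0.87^2 * 57 = 135.5387 cm^3


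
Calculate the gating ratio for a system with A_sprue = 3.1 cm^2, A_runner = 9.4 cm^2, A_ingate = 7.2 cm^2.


Sprue:Runner:Ingate = 1 : 9.4/3.1 : 7.2/3.1 = 1:3.03:2.32

Answer: 1:3.03:2.32


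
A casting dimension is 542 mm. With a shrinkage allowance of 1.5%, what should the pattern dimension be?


Formula: L_pattern = L_casting * (1 + shrinkage_rate/100)
Shrinkage factor = 1 + 1.5/100 = 1.015
L_pattern = 542 mm * 1.015 = 550.1300 mm

550.1300 mm


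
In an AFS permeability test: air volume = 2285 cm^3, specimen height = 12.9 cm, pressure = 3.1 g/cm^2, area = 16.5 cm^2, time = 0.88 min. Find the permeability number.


Formula: Permeability Number P = (V * H) / (p * A * t)
Numerator: V * H = 2285 * 12.9 = 29476.5
Denominator: p * A * t = 3.1 * 16.5 * 0.88 = 45.012
P = 29476.5 / 45.012 = 654.8587


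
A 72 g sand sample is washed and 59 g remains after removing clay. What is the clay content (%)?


Formula: Clay% = (W_total - W_washed) / W_total * 100
Clay mass = 72 - 59 = 13 g
Clay% = 13 / 72 * 100 = 18.0556%

Final answer: 18.0556%


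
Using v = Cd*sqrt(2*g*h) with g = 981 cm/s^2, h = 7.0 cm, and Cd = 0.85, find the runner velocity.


Formula: v = Cd * sqrt(2 * g * h)  (Torricelli with discharge coefficient)
2*g*h = 2 * 981 * 7.0 = 13734.0 cm^2/s^2
sqrt(13734.0) = 117.19215 cm/s
v = 0.85 * 117.19215 = 99.6133 cm/s

Answer: 99.6133 cm/s


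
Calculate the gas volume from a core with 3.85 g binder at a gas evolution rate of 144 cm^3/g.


Formula: V_gas = W_binder * gas_evolution_rate
V = 3.85 g * 144 cm^3/g = 554.4000 cm^3


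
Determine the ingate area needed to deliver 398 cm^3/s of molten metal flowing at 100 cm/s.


Formula: A_ingate = Q / v  (continuity equation)
A = 398 cm^3/s / 100 cm/s = 3.9800 cm^2

Answer: 3.9800 cm^2


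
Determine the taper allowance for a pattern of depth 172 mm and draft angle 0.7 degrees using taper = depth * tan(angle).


Formula: taper = depth * tan(draft_angle)
tan(0.7 deg) = 0.0122179
taper = 172 mm * 0.0122179 = 2.1015 mm

Final answer: 2.1015 mm


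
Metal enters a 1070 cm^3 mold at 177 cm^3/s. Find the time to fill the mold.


Formula: t_fill = V_mold / Q_flow
t = 1070 cm^3 / 177 cm^3/s = 6.0452 s


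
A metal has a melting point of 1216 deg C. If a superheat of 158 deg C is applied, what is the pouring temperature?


Formula: T_pour = T_melt + Superheat
T_pour = 1216 + 158 = 1374 deg C


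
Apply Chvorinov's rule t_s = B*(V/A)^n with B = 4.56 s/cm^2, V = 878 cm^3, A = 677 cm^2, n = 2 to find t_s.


Formula: t_s = B * (V/A)^n  (Chvorinov's rule, n=2)
Modulus M = V/A = 878/677 = 1.296898 cm
M^2 = 1.296898^2 = 1.681944 cm^2
t_s = 4.56 * 1.681944 = 7.6697 s


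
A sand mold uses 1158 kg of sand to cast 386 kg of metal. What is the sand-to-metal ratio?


Formula: Sand-to-Metal Ratio = W_sand / W_metal
Ratio = 1158 kg / 386 kg = 3.0000

3.0000


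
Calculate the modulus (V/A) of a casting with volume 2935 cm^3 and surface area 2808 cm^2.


Formula: Casting Modulus M = V / A
M = 2935 cm^3 / 2808 cm^2 = 1.0452 cm

Final answer: 1.0452 cm


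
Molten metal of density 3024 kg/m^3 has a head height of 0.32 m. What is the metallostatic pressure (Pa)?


Formula: P = rho * g * h
rho * g = 3024 * 9.81 = 29665.44 N/m^3
P = 29665.44 * 0.32 = 9492.9408 Pa


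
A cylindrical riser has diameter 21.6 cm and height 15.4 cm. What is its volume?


Formula: V = pi * (D/2)^2 * H  (cylinder volume)
Radius = D/2 = 21.6/2 = 10.8 cm
V = pi * 10.8^2 * 15.4 = 5643.1047 cm^3

Answer: 5643.1047 cm^3


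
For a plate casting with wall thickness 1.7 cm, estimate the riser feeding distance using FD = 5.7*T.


Formula: FD = 5.7 * T  (riser feeding-distance rule)
FD = 5.7 * 1.7 cm = 9.6900 cm

Answer: 9.6900 cm


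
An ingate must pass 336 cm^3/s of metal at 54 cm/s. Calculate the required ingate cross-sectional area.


Formula: A_ingate = Q / v  (continuity equation)
A = 336 cm^3/s / 54 cm/s = 6.2222 cm^2

6.2222 cm^2


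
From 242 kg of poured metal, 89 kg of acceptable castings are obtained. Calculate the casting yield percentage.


Formula: Casting Yield = (W_good / W_total) * 100
Yield = (89 kg / 242 kg) * 100 = 36.7769%

36.7769%


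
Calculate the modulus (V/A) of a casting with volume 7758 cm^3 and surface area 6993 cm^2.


Formula: Casting Modulus M = V / A
M = 7758 cm^3 / 6993 cm^2 = 1.1094 cm

Answer: 1.1094 cm


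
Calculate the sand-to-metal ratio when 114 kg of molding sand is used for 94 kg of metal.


Formula: Sand-to-Metal Ratio = W_sand / W_metal
Ratio = 114 kg / 94 kg = 1.2128

1.2128


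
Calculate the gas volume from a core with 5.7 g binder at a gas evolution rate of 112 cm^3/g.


Formula: V_gas = W_binder * gas_evolution_rate
V = 5.7 g * 112 cm^3/g = 638.4000 cm^3

638.4000 cm^3


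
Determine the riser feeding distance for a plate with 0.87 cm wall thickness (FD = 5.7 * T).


Formula: FD = 5.7 * T  (riser feeding-distance rule)
FD = 5.7 * 0.87 cm = 4.9590 cm

4.9590 cm


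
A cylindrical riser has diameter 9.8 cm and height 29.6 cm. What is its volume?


Formula: V = pi * (D/2)^2 * H  (cylinder volume)
Radius = D/2 = 9.8/2 = 4.9 cm
V = pi * 4.9^2 * 29.6 = 2232.7173 cm^3

Final answer: 2232.7173 cm^3


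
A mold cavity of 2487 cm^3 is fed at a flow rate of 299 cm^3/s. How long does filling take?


Formula: t_fill = V_mold / Q_flow
t = 2487 cm^3 / 299 cm^3/s = 8.3177 s

Final answer: 8.3177 s


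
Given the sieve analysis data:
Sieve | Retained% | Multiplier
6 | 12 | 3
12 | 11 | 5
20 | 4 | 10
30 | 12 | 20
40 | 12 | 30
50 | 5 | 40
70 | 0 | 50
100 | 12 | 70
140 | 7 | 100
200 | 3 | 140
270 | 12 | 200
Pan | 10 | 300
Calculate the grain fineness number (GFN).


Formula: GFN = sum(pct * multiplier) / sum(pct)
sum(pct * multiplier) = 8291
sum(pct) = 100
GFN = 8291 / 100 = 82.91

Answer: 82.91


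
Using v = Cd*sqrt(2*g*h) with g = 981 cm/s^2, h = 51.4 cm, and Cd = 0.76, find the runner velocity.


Formula: v = Cd * sqrt(2 * g * h)  (Torricelli with discharge coefficient)
2*g*h = 2 * 981 * 51.4 = 100846.8 cm^2/s^2
sqrt(100846.8) = 317.56385 cm/s
v = 0.76 * 317.56385 = 241.3485 cm/s

Final answer: 241.3485 cm/s


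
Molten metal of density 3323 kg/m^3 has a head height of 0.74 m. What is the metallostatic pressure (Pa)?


Formula: P = rho * g * h
rho * g = 3323 * 9.81 = 32598.63 N/m^3
P = 32598.63 * 0.74 = 24122.9862 Pa

24122.9862 Pa


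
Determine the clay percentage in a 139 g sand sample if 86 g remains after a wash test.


Formula: Clay% = (W_total - W_washed) / W_total * 100
Clay mass = 139 - 86 = 53 g
Clay% = 53 / 139 * 100 = 38.1295%

Answer: 38.1295%


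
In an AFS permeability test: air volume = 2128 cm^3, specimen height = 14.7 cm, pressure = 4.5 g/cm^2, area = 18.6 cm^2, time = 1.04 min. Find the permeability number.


Formula: Permeability Number P = (V * H) / (p * A * t)
Numerator: V * H = 2128 * 14.7 = 31281.6
Denominator: p * A * t = 4.5 * 18.6 * 1.04 = 87.048
P = 31281.6 / 87.048 = 359.3604

Final answer: 359.3604


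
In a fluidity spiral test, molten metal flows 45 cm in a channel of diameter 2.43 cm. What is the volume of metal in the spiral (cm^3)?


Formula: V = pi * (d/2)^2 * L  (cylinder volume)
Radius = 2.43/2 = 1.215 cm
V = pi * 1.215^2 * 45 = 208.6964 cm^3


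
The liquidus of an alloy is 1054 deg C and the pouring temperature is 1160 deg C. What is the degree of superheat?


Formula: Superheat = T_pour - T_melt
Superheat = 1160 - 1054 = 106 deg C

Answer: 106 deg C


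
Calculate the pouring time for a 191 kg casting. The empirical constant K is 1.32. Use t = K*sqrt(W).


Formula: t = K * sqrt(W)
sqrt(W) = sqrt(191) = 13.82027
t = 1.32 * 13.82027 = 18.2428 s

Final answer: 18.2428 s


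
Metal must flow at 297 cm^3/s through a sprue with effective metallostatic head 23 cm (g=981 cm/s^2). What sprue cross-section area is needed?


Formula: v = sqrt(2*g*h), A = Q/v
Velocity: v = sqrt(2 * 981 * 23) = sqrt(45126) = 212.4288 cm/s
Sprue area: A = Q / v = 297 / 212.4288 = 1.3981 cm^2

Answer: 1.3981 cm^2


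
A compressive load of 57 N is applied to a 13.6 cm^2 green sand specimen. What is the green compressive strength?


Formula: Compressive Strength = Force / Area
Strength = 57 N / 13.6 cm^2 = 4.1912 N/cm^2

4.1912 N/cm^2


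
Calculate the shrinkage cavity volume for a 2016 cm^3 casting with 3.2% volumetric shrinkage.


Formula: V_shrink = V_casting * shrinkage_pct / 100
V_shrink = 2016 cm^3 * 3.2 / 100 = 64.5120 cm^3

64.5120 cm^3


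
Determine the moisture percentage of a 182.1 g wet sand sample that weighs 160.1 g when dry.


Formula: MC = (W_wet - W_dry) / W_wet * 100
Water mass = 182.1 - 160.1 = 22.0 g
MC = 22.0 / 182.1 * 100 = 12.0813%


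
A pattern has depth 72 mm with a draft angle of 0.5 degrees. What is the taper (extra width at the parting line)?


Formula: taper = depth * tan(draft_angle)
tan(0.5 deg) = 0.0087269
taper = 72 mm * 0.0087269 = 0.6283 mm

0.6283 mm


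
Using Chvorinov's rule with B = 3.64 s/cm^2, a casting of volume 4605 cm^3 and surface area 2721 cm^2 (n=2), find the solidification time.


Formula: t_s = B * (V/A)^n  (Chvorinov's rule, n=2)
Modulus M = V/A = 4605/2721 = 1.692393 cm
M^2 = 1.692393^2 = 2.864194 cm^2
t_s = 3.64 * 2.864194 = 10.4257 s

10.4257 s


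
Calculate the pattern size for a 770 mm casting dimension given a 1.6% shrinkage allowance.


Formula: L_pattern = L_casting * (1 + shrinkage_rate/100)
Shrinkage factor = 1 + 1.6/100 = 1.016
L_pattern = 770 mm * 1.016 = 782.3200 mm


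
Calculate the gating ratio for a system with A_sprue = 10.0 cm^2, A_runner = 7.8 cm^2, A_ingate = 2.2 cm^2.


Sprue:Runner:Ingate = 1 : 7.8/10.0 : 2.2/10.0 = 1:0.78:0.22

Answer: 1:0.78:0.22


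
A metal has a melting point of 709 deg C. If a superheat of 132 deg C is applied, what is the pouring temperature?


Formula: T_pour = T_melt + Superheat
T_pour = 709 + 132 = 841 deg C

Answer: 841 deg C


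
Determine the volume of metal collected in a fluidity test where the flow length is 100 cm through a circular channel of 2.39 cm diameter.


Formula: V = pi * (d/2)^2 * L  (cylinder volume)
Radius = 2.39/2 = 1.195 cm
V = pi * 1.195^2 * 100 = 448.6273 cm^3


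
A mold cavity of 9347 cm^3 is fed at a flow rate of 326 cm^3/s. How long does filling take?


Formula: t_fill = V_mold / Q_flow
t = 9347 cm^3 / 326 cm^3/s = 28.6718 s

28.6718 s


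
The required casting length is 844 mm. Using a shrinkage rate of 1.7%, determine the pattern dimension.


Formula: L_pattern = L_casting * (1 + shrinkage_rate/100)
Shrinkage factor = 1 + 1.7/100 = 1.017
L_pattern = 844 mm * 1.017 = 858.3480 mm

858.3480 mm


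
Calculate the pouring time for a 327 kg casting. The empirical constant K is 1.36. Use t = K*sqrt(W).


Formula: t = K * sqrt(W)
sqrt(W) = sqrt(327) = 18.08314
t = 1.36 * 18.08314 = 24.5931 s

Final answer: 24.5931 s


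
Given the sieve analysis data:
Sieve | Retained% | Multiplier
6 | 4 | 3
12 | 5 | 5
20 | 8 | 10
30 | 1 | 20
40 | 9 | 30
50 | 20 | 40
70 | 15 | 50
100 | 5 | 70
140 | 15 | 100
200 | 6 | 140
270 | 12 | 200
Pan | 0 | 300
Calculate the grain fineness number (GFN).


Formula: GFN = sum(pct * multiplier) / sum(pct)
sum(pct * multiplier) = 7047
sum(pct) = 100
GFN = 7047 / 100 = 70.47

Answer: 70.47


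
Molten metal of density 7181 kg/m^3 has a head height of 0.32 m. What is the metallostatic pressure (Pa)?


Formula: P = rho * g * h
rho * g = 7181 * 9.81 = 70445.61 N/m^3
P = 70445.61 * 0.32 = 22542.5952 Pa

Answer: 22542.5952 Pa


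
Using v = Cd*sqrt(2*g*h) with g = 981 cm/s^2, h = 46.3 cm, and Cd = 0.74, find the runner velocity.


Formula: v = Cd * sqrt(2 * g * h)  (Torricelli with discharge coefficient)
2*g*h = 2 * 981 * 46.3 = 90840.6 cm^2/s^2
sqrt(90840.6) = 301.39774 cm/s
v = 0.74 * 301.39774 = 223.0343 cm/s

223.0343 cm/s


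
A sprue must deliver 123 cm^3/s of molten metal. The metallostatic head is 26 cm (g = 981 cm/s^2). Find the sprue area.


Formula: v = sqrt(2*g*h), A = Q/v
Velocity: v = sqrt(2 * 981 * 26) = sqrt(51012) = 225.8584 cm/s
Sprue area: A = Q / v = 123 / 225.8584 = 0.5446 cm^2

Answer: 0.5446 cm^2


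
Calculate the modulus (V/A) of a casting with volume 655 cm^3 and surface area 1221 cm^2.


Formula: Casting Modulus M = V / A
M = 655 cm^3 / 1221 cm^2 = 0.5364 cm

0.5364 cm


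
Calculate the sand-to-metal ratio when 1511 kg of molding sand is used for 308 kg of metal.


Formula: Sand-to-Metal Ratio = W_sand / W_metal
Ratio = 1511 kg / 308 kg = 4.9058

Answer: 4.9058


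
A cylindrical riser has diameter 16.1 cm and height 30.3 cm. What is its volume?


Formula: V = pi * (D/2)^2 * H  (cylinder volume)
Radius = D/2 = 16.1/2 = 8.05 cm
V = pi * 8.05^2 * 30.3 = 6168.5667 cm^3

Answer: 6168.5667 cm^3


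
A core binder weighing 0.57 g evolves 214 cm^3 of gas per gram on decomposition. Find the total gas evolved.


Formula: V_gas = W_binder * gas_evolution_rate
V = 0.57 g * 214 cm^3/g = 121.9800 cm^3

Answer: 121.9800 cm^3


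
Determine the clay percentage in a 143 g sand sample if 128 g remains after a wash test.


Formula: Clay% = (W_total - W_washed) / W_total * 100
Clay mass = 143 - 128 = 15 g
Clay% = 15 / 143 * 100 = 10.4895%

Final answer: 10.4895%


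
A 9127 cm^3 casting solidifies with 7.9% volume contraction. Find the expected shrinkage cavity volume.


Formula: V_shrink = V_casting * shrinkage_pct / 100
V_shrink = 9127 cm^3 * 7.9 / 100 = 721.0330 cm^3

721.0330 cm^3


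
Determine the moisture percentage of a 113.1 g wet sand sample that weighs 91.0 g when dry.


Formula: MC = (W_wet - W_dry) / W_wet * 100
Water mass = 113.1 - 91.0 = 22.1 g
MC = 22.1 / 113.1 * 100 = 19.5402%

Final answer: 19.5402%


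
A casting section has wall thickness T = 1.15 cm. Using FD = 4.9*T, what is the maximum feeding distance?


Formula: FD = 4.9 * T  (riser feeding-distance rule)
FD = 4.9 * 1.15 cm = 5.6350 cm


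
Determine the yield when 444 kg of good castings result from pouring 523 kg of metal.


Formula: Casting Yield = (W_good / W_total) * 100
Yield = (444 kg / 523 kg) * 100 = 84.8948%

Final answer: 84.8948%


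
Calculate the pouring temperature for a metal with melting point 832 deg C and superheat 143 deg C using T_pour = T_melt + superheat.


Formula: T_pour = T_melt + Superheat
T_pour = 832 + 143 = 975 deg C

Final answer: 975 deg C


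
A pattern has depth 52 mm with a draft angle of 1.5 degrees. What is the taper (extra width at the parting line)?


Formula: taper = depth * tan(draft_angle)
tan(1.5 deg) = 0.0261859
taper = 52 mm * 0.0261859 = 1.3617 mm

1.3617 mm


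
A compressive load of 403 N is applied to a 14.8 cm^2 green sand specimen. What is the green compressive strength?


Formula: Compressive Strength = Force / Area
Strength = 403 N / 14.8 cm^2 = 27.2297 N/cm^2

Answer: 27.2297 N/cm^2


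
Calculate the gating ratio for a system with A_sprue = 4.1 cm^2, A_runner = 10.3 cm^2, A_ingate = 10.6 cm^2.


Sprue:Runner:Ingate = 1 : 10.3/4.1 : 10.6/4.1 = 1:2.51:2.59

Final answer: 1:2.51:2.59


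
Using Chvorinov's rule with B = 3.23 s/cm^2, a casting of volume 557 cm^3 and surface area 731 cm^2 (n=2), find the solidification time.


Formula: t_s = B * (V/A)^n  (Chvorinov's rule, n=2)
Modulus M = V/A = 557/731 = 0.761970 cm
M^2 = 0.761970^2 = 0.580598 cm^2
t_s = 3.23 * 0.580598 = 1.8753 s


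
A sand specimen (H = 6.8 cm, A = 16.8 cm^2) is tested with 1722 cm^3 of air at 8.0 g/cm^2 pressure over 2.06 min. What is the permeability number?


Formula: Permeability Number P = (V * H) / (p * A * t)
Numerator: V * H = 1722 * 6.8 = 11709.6
Denominator: p * A * t = 8.0 * 16.8 * 2.06 = 276.864
P = 11709.6 / 276.864 = 42.2937

Final answer: 42.2937


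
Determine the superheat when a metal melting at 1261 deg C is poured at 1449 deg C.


Formula: Superheat = T_pour - T_melt
Superheat = 1449 - 1261 = 188 deg C

Final answer: 188 deg C


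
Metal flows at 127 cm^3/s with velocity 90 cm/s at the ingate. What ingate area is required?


Formula: A_ingate = Q / v  (continuity equation)
A = 127 cm^3/s / 90 cm/s = 1.4111 cm^2

Answer: 1.4111 cm^2


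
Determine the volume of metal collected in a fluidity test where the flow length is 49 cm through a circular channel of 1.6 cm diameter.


Formula: V = pi * (d/2)^2 * L  (cylinder volume)
Radius = 1.6/2 = 0.8 cm
V = pi * 0.8^2 * 49 = 98.5203 cm^3

Answer: 98.5203 cm^3


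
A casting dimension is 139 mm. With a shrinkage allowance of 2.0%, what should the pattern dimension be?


Formula: L_pattern = L_casting * (1 + shrinkage_rate/100)
Shrinkage factor = 1 + 2.0/100 = 1.02
L_pattern = 139 mm * 1.02 = 141.7800 mm

Answer: 141.7800 mm


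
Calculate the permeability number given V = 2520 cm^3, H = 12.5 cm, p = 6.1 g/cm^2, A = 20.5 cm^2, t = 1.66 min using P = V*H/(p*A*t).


Formula: Permeability Number P = (V * H) / (p * A * t)
Numerator: V * H = 2520 * 12.5 = 31500.0
Denominator: p * A * t = 6.1 * 20.5 * 1.66 = 207.583
P = 31500.0 / 207.583 = 151.7465

Answer: 151.7465


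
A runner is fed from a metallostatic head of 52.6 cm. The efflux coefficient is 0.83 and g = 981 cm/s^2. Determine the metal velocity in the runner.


Formula: v = Cd * sqrt(2 * g * h)  (Torricelli with discharge coefficient)
2*g*h = 2 * 981 * 52.6 = 103201.2 cm^2/s^2
sqrt(103201.2) = 321.24944 cm/s
v = 0.83 * 321.24944 = 266.6370 cm/s

266.6370 cm/s


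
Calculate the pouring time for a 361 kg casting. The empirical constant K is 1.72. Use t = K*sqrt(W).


Formula: t = K * sqrt(W)
sqrt(W) = sqrt(361) = 19.00000
t = 1.72 * 19.00000 = 32.6800 s


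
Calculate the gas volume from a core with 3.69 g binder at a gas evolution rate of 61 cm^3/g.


Formula: V_gas = W_binder * gas_evolution_rate
V = 3.69 g * 61 cm^3/g = 225.0900 cm^3


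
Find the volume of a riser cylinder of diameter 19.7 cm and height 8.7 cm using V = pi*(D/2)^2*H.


Formula: V = pi * (D/2)^2 * H  (cylinder volume)
Radius = D/2 = 19.7/2 = 9.85 cm
V = pi * 9.85^2 * 8.7 = 2651.8050 cm^3

Answer: 2651.8050 cm^3


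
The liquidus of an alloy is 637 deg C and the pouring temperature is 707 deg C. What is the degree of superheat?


Formula: Superheat = T_pour - T_melt
Superheat = 707 - 637 = 70 deg C

Final answer: 70 deg C


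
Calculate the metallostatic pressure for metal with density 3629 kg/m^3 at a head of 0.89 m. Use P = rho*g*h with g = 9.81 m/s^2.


Formula: P = rho * g * h
rho * g = 3629 * 9.81 = 35600.49 N/m^3
P = 35600.49 * 0.89 = 31684.4361 Pa

Answer: 31684.4361 Pa


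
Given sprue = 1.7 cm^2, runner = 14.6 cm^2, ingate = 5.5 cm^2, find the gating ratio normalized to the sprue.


Sprue:Runner:Ingate = 1 : 14.6/1.7 : 5.5/1.7 = 1:8.59:3.24

Final answer: 1:8.59:3.24


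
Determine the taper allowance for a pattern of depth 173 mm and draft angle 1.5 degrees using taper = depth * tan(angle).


Formula: taper = depth * tan(draft_angle)
tan(1.5 deg) = 0.0261859
taper = 173 mm * 0.0261859 = 4.5302 mm


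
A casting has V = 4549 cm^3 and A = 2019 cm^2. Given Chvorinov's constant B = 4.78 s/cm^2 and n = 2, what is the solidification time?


Formula: t_s = B * (V/A)^n  (Chvorinov's rule, n=2)
Modulus M = V/A = 4549/2019 = 2.253096 cm
M^2 = 2.253096^2 = 5.076442 cm^2
t_s = 4.78 * 5.076442 = 24.2654 s

Answer: 24.2654 s


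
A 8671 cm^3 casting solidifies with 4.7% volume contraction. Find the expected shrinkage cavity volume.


Formula: V_shrink = V_casting * shrinkage_pct / 100
V_shrink = 8671 cm^3 * 4.7 / 100 = 407.5370 cm^3


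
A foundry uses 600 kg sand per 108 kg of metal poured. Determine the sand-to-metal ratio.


Formula: Sand-to-Metal Ratio = W_sand / W_metal
Ratio = 600 kg / 108 kg = 5.5556

Answer: 5.5556


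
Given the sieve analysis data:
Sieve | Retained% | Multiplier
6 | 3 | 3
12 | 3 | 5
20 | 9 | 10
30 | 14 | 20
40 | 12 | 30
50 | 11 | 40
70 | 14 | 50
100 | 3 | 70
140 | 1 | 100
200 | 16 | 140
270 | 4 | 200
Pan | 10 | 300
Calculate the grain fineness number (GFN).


Formula: GFN = sum(pct * multiplier) / sum(pct)
sum(pct * multiplier) = 8244
sum(pct) = 100
GFN = 8244 / 100 = 82.44

Answer: 82.44


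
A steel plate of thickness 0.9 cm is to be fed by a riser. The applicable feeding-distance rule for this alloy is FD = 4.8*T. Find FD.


Formula: FD = 4.8 * T  (riser feeding-distance rule)
FD = 4.8 * 0.9 cm = 4.3200 cm

Answer: 4.3200 cm


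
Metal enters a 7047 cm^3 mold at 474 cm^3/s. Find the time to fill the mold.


Formula: t_fill = V_mold / Q_flow
t = 7047 cm^3 / 474 cm^3/s = 14.8671 s

Answer: 14.8671 s


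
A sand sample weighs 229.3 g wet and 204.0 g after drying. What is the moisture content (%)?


Formula: MC = (W_wet - W_dry) / W_wet * 100
Water mass = 229.3 - 204.0 = 25.3 g
MC = 25.3 / 229.3 * 100 = 11.0336%

Answer: 11.0336%


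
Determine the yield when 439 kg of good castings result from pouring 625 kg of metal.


Formula: Casting Yield = (W_good / W_total) * 100
Yield = (439 kg / 625 kg) * 100 = 70.2400%

Final answer: 70.2400%


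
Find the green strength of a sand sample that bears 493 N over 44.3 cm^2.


Formula: Compressive Strength = Force / Area
Strength = 493 N / 44.3 cm^2 = 11.1287 N/cm^2

Answer: 11.1287 N/cm^2


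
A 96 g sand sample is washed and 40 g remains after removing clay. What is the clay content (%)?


Formula: Clay% = (W_total - W_washed) / W_total * 100
Clay mass = 96 - 40 = 56 g
Clay% = 56 / 96 * 100 = 58.3333%

58.3333%


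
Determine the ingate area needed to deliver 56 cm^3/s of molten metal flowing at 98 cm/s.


Formula: A_ingate = Q / v  (continuity equation)
A = 56 cm^3/s / 98 cm/s = 0.5714 cm^2


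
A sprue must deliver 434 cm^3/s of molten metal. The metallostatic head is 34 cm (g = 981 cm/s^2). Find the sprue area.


Formula: v = sqrt(2*g*h), A = Q/v
Velocity: v = sqrt(2 * 981 * 34) = sqrt(66708) = 258.2789 cm/s
Sprue area: A = Q / v = 434 / 258.2789 = 1.6804 cm^2

1.6804 cm^2


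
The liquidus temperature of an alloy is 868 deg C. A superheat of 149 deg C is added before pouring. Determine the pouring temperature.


Formula: T_pour = T_melt + Superheat
T_pour = 868 + 149 = 1017 deg C

Answer: 1017 deg C


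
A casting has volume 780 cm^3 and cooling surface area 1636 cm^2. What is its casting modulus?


Formula: Casting Modulus M = V / A
M = 780 cm^3 / 1636 cm^2 = 0.4768 cm


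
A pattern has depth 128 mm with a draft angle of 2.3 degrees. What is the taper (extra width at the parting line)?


Formula: taper = depth * tan(draft_angle)
tan(2.3 deg) = 0.0401641
taper = 128 mm * 0.0401641 = 5.1410 mm

5.1410 mm


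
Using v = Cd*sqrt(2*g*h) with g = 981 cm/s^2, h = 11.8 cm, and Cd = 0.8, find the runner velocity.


Formula: v = Cd * sqrt(2 * g * h)  (Torricelli with discharge coefficient)
2*g*h = 2 * 981 * 11.8 = 23151.6 cm^2/s^2
sqrt(23151.6) = 152.15650 cm/s
v = 0.8 * 152.15650 = 121.7252 cm/s

Final answer: 121.7252 cm/s


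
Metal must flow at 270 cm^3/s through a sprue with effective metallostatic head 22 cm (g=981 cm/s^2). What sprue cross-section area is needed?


Formula: v = sqrt(2*g*h), A = Q/v
Velocity: v = sqrt(2 * 981 * 22) = sqrt(43164) = 207.7595 cm/s
Sprue area: A = Q / v = 270 / 207.7595 = 1.2996 cm^2

Final answer: 1.2996 cm^2


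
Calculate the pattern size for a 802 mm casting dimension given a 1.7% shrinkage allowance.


Formula: L_pattern = L_casting * (1 + shrinkage_rate/100)
Shrinkage factor = 1 + 1.7/100 = 1.017
L_pattern = 802 mm * 1.017 = 815.6340 mm


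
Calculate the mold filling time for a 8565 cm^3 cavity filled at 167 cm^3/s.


Formula: t_fill = V_mold / Q_flow
t = 8565 cm^3 / 167 cm^3/s = 51.2874 s

Answer: 51.2874 s


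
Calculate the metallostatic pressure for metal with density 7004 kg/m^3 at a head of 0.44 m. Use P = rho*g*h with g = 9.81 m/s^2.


Formula: P = rho * g * h
rho * g = 7004 * 9.81 = 68709.24 N/m^3
P = 68709.24 * 0.44 = 30232.0656 Pa

Final answer: 30232.0656 Pa


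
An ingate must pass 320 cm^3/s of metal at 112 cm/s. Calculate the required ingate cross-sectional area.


Formula: A_ingate = Q / v  (continuity equation)
A = 320 cm^3/s / 112 cm/s = 2.8571 cm^2

Answer: 2.8571 cm^2


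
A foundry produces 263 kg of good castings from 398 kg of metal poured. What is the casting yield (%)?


Formula: Casting Yield = (W_good / W_total) * 100
Yield = (263 kg / 398 kg) * 100 = 66.0804%

Final answer: 66.0804%


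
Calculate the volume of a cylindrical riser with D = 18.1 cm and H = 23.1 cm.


Formula: V = pi * (D/2)^2 * H  (cylinder volume)
Radius = D/2 = 18.1/2 = 9.05 cm
V = pi * 9.05^2 * 23.1 = 5943.7292 cm^3

5943.7292 cm^3


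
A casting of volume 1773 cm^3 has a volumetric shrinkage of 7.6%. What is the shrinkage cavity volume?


Formula: V_shrink = V_casting * shrinkage_pct / 100
V_shrink = 1773 cm^3 * 7.6 / 100 = 134.7480 cm^3

Final answer: 134.7480 cm^3


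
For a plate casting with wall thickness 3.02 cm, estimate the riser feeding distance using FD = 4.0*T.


Formula: FD = 4.0 * T  (riser feeding-distance rule)
FD = 4.0 * 3.02 cm = 12.0800 cm

Final answer: 12.0800 cm


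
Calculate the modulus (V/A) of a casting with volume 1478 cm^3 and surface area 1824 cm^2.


Formula: Casting Modulus M = V / A
M = 1478 cm^3 / 1824 cm^2 = 0.8103 cm

Answer: 0.8103 cm


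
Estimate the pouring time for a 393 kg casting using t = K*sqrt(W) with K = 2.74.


Formula: t = K * sqrt(W)
sqrt(W) = sqrt(393) = 19.82423
t = 2.74 * 19.82423 = 54.3184 s


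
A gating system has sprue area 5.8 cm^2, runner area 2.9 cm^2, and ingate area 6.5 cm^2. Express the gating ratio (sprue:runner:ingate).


Sprue:Runner:Ingate = 1 : 2.9/5.8 : 6.5/5.8 = 1:0.50:1.12

Final answer: 1:0.50:1.12


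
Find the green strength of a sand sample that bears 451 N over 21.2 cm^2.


Formula: Compressive Strength = Force / Area
Strength = 451 N / 21.2 cm^2 = 21.2736 N/cm^2

Answer: 21.2736 N/cm^2


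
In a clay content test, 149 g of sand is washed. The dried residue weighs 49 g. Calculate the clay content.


Formula: Clay% = (W_total - W_washed) / W_total * 100
Clay mass = 149 - 49 = 100 g
Clay% = 100 / 149 * 100 = 67.1141%

Final answer: 67.1141%


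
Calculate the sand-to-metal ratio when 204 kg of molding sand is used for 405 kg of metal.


Formula: Sand-to-Metal Ratio = W_sand / W_metal
Ratio = 204 kg / 405 kg = 0.5037

Answer: 0.5037


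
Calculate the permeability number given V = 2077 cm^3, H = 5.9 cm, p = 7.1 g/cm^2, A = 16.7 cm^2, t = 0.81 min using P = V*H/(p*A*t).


Formula: Permeability Number P = (V * H) / (p * A * t)
Numerator: V * H = 2077 * 5.9 = 12254.3
Denominator: p * A * t = 7.1 * 16.7 * 0.81 = 96.0417
P = 12254.3 / 96.0417 = 127.5935

Answer: 127.5935


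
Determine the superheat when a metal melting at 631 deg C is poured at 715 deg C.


Formula: Superheat = T_pour - T_melt
Superheat = 715 - 631 = 84 deg C


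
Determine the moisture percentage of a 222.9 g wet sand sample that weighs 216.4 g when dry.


Formula: MC = (W_wet - W_dry) / W_wet * 100
Water mass = 222.9 - 216.4 = 6.5 g
MC = 6.5 / 222.9 * 100 = 2.9161%

Final answer: 2.9161%


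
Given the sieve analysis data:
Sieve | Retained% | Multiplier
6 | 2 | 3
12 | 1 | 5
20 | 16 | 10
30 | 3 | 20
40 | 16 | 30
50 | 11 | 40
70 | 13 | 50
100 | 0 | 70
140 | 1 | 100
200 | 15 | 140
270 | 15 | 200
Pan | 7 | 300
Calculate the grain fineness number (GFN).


Formula: GFN = sum(pct * multiplier) / sum(pct)
sum(pct * multiplier) = 9101
sum(pct) = 100
GFN = 9101 / 100 = 91.01

Answer: 91.01


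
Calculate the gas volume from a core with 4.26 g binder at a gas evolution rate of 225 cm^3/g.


Formula: V_gas = W_binder * gas_evolution_rate
V = 4.26 g * 225 cm^3/g = 958.5000 cm^3

Final answer: 958.5000 cm^3


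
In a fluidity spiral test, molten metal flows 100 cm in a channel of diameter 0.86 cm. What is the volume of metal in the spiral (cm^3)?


Formula: V = pi * (d/2)^2 * L  (cylinder volume)
Radius = 0.86/2 = 0.43 cm
V = pi * 0.43^2 * 100 = 58.0880 cm^3

58.0880 cm^3


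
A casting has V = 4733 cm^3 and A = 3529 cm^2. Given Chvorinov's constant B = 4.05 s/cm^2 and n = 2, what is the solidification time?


Formula: t_s = B * (V/A)^n  (Chvorinov's rule, n=2)
Modulus M = V/A = 4733/3529 = 1.341173 cm
M^2 = 1.341173^2 = 1.798745 cm^2
t_s = 4.05 * 1.798745 = 7.2849 s

Final answer: 7.2849 s


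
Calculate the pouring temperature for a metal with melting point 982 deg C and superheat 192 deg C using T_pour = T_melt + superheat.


Formula: T_pour = T_melt + Superheat
T_pour = 982 + 192 = 1174 deg C

Answer: 1174 deg C


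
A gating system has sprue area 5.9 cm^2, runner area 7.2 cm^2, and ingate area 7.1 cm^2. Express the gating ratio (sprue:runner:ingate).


Sprue:Runner:Ingate = 1 : 7.2/5.9 : 7.1/5.9 = 1:1.22:1.20

1:1.22:1.20


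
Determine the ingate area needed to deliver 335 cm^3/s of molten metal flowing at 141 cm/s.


Formula: A_ingate = Q / v  (continuity equation)
A = 335 cm^3/s / 141 cm/s = 2.3759 cm^2

Final answer: 2.3759 cm^2


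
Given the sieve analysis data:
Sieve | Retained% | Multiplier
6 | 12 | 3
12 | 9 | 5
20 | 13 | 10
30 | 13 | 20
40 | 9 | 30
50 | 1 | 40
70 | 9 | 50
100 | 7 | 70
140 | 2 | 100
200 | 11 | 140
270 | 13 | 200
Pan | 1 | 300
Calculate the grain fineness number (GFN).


Formula: GFN = sum(pct * multiplier) / sum(pct)
sum(pct * multiplier) = 6361
sum(pct) = 100
GFN = 6361 / 100 = 63.61


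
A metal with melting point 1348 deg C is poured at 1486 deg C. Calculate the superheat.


Formula: Superheat = T_pour - T_melt
Superheat = 1486 - 1348 = 138 deg C


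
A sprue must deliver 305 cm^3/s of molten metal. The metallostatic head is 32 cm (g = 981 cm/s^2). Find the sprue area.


Formula: v = sqrt(2*g*h), A = Q/v
Velocity: v = sqrt(2 * 981 * 32) = sqrt(62784) = 250.5674 cm/s
Sprue area: A = Q / v = 305 / 250.5674 = 1.2172 cm^2

1.2172 cm^2


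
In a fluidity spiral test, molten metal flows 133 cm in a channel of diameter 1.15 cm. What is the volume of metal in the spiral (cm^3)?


Formula: V = pi * (d/2)^2 * L  (cylinder volume)
Radius = 1.15/2 = 0.575 cm
V = pi * 0.575^2 * 133 = 138.1456 cm^3


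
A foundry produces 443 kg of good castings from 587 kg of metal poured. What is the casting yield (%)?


Formula: Casting Yield = (W_good / W_total) * 100
Yield = (443 kg / 587 kg) * 100 = 75.4685%

Answer: 75.4685%


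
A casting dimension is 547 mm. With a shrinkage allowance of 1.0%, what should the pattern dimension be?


Formula: L_pattern = L_casting * (1 + shrinkage_rate/100)
Shrinkage factor = 1 + 1.0/100 = 1.01
L_pattern = 547 mm * 1.01 = 552.4700 mm

Answer: 552.4700 mm


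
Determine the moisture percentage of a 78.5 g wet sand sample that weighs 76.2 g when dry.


Formula: MC = (W_wet - W_dry) / W_wet * 100
Water mass = 78.5 - 76.2 = 2.3 g
MC = 2.3 / 78.5 * 100 = 2.9299%


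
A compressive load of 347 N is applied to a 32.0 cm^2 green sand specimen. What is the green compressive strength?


Formula: Compressive Strength = Force / Area
Strength = 347 N / 32.0 cm^2 = 10.8438 N/cm^2

Answer: 10.8438 N/cm^2


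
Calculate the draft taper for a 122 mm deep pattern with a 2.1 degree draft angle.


Formula: taper = depth * tan(draft_angle)
tan(2.1 deg) = 0.0366683
taper = 122 mm * 0.0366683 = 4.4735 mm

Answer: 4.4735 mm


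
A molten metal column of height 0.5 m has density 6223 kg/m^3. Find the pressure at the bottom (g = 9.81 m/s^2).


Formula: P = rho * g * h
rho * g = 6223 * 9.81 = 61047.63 N/m^3
P = 61047.63 * 0.5 = 30523.8150 Pa

Final answer: 30523.8150 Pa


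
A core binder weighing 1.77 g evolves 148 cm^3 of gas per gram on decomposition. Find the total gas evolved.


Formula: V_gas = W_binder * gas_evolution_rate
V = 1.77 g * 148 cm^3/g = 261.9600 cm^3

Final answer: 261.9600 cm^3


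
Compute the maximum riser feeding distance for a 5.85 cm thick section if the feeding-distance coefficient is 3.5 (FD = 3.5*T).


Formula: FD = 3.5 * T  (riser feeding-distance rule)
FD = 3.5 * 5.85 cm = 20.4750 cm

20.4750 cm


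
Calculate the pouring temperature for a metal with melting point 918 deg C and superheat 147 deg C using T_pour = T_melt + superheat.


Formula: T_pour = T_melt + Superheat
T_pour = 918 + 147 = 1065 deg C

Final answer: 1065 deg C


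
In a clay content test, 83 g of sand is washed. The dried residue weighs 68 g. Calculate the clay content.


Formula: Clay% = (W_total - W_washed) / W_total * 100
Clay mass = 83 - 68 = 15 g
Clay% = 15 / 83 * 100 = 18.0723%

Answer: 18.0723%


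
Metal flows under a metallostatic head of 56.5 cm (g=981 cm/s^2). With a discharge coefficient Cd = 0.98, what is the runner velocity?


Formula: v = Cd * sqrt(2 * g * h)  (Torricelli with discharge coefficient)
2*g*h = 2 * 981 * 56.5 = 110853.0 cm^2/s^2
sqrt(110853.0) = 332.94594 cm/s
v = 0.98 * 332.94594 = 326.2870 cm/s

326.2870 cm/s


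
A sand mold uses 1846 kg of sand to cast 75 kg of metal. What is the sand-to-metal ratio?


Formula: Sand-to-Metal Ratio = W_sand / W_metal
Ratio = 1846 kg / 75 kg = 24.6133

24.6133


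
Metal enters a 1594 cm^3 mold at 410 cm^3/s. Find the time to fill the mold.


Formula: t_fill = V_mold / Q_flow
t = 1594 cm^3 / 410 cm^3/s = 3.8878 s


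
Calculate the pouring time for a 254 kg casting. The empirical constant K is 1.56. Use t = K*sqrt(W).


Formula: t = K * sqrt(W)
sqrt(W) = sqrt(254) = 15.93738
t = 1.56 * 15.93738 = 24.8623 s


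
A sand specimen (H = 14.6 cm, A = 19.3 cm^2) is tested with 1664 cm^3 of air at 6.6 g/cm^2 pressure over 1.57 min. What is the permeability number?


Formula: Permeability Number P = (V * H) / (p * A * t)
Numerator: V * H = 1664 * 14.6 = 24294.4
Denominator: p * A * t = 6.6 * 19.3 * 1.57 = 199.9866
P = 24294.4 / 199.9866 = 121.4801

Answer: 121.4801


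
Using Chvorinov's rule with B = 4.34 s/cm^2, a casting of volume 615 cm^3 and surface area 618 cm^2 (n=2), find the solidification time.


Formula: t_s = B * (V/A)^n  (Chvorinov's rule, n=2)
Modulus M = V/A = 615/618 = 0.995146 cm
M^2 = 0.995146^2 = 0.990316 cm^2
t_s = 4.34 * 0.990316 = 4.2980 s

Answer: 4.2980 s


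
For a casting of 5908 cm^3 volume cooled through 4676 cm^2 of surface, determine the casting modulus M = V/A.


Formula: Casting Modulus M = V / A
M = 5908 cm^3 / 4676 cm^2 = 1.2635 cm


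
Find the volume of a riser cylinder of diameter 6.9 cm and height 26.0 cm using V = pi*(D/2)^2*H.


Formula: V = pi * (D/2)^2 * H  (cylinder volume)
Radius = D/2 = 6.9/2 = 3.45 cm
V = pi * 3.45^2 * 26.0 = 972.2130 cm^3


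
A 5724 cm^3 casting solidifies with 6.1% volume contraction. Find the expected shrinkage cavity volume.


Formula: V_shrink = V_casting * shrinkage_pct / 100
V_shrink = 5724 cm^3 * 6.1 / 100 = 349.1640 cm^3

Answer: 349.1640 cm^3


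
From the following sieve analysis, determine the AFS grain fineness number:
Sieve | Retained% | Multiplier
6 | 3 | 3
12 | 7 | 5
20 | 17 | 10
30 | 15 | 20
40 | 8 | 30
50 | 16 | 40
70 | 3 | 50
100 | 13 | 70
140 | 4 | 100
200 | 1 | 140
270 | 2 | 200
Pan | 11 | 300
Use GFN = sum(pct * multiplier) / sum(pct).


Formula: GFN = sum(pct * multiplier) / sum(pct)
sum(pct * multiplier) = 6694
sum(pct) = 100
GFN = 6694 / 100 = 66.94

Final answer: 66.94


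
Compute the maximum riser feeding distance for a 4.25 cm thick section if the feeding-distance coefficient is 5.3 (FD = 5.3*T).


Formula: FD = 5.3 * T  (riser feeding-distance rule)
FD = 5.3 * 4.25 cm = 22.5250 cm


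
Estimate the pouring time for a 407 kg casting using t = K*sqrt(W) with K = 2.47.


Formula: t = K * sqrt(W)
sqrt(W) = sqrt(407) = 20.17424
t = 2.47 * 20.17424 = 49.8304 s


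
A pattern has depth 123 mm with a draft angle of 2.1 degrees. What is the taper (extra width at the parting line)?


Formula: taper = depth * tan(draft_angle)
tan(2.1 deg) = 0.0366683
taper = 123 mm * 0.0366683 = 4.5102 mm


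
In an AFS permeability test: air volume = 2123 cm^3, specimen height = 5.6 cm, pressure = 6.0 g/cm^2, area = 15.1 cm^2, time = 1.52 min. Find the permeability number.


Formula: Permeability Number P = (V * H) / (p * A * t)
Numerator: V * H = 2123 * 5.6 = 11888.8
Denominator: p * A * t = 6.0 * 15.1 * 1.52 = 137.712
P = 11888.8 / 137.712 = 86.3309

Final answer: 86.3309


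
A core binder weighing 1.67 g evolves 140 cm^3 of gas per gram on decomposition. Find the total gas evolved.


Formula: V_gas = W_binder * gas_evolution_rate
V = 1.67 g * 140 cm^3/g = 233.8000 cm^3

Answer: 233.8000 cm^3


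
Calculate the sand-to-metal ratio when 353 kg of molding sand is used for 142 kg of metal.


Formula: Sand-to-Metal Ratio = W_sand / W_metal
Ratio = 353 kg / 142 kg = 2.4859

Answer: 2.4859


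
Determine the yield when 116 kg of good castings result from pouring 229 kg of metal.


Formula: Casting Yield = (W_good / W_total) * 100
Yield = (116 kg / 229 kg) * 100 = 50.6550%


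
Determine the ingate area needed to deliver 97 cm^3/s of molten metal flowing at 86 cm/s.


Formula: A_ingate = Q / v  (continuity equation)
A = 97 cm^3/s / 86 cm/s = 1.1279 cm^2

Answer: 1.1279 cm^2


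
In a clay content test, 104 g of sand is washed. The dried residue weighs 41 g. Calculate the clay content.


Formula: Clay% = (W_total - W_washed) / W_total * 100
Clay mass = 104 - 41 = 63 g
Clay% = 63 / 104 * 100 = 60.5769%


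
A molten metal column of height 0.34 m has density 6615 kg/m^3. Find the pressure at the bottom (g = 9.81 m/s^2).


Formula: P = rho * g * h
rho * g = 6615 * 9.81 = 64893.15 N/m^3
P = 64893.15 * 0.34 = 22063.6710 Pa

22063.6710 Pa


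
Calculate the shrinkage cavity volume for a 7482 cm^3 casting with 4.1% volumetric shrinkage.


Formula: V_shrink = V_casting * shrinkage_pct / 100
V_shrink = 7482 cm^3 * 4.1 / 100 = 306.7620 cm^3


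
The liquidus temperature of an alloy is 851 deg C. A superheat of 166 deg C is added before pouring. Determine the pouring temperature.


Formula: T_pour = T_melt + Superheat
T_pour = 851 + 166 = 1017 deg C

1017 deg C


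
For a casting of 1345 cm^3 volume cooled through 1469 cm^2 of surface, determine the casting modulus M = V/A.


Formula: Casting Modulus M = V / A
M = 1345 cm^3 / 1469 cm^2 = 0.9156 cm

Answer: 0.9156 cm


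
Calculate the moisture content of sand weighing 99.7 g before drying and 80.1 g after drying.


Formula: MC = (W_wet - W_dry) / W_wet * 100
Water mass = 99.7 - 80.1 = 19.6 g
MC = 19.6 / 99.7 * 100 = 19.6590%

Answer: 19.6590%
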